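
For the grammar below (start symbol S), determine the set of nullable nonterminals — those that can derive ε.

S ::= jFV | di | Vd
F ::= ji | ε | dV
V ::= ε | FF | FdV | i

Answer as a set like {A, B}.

{F, V}

Directly nullable (have an ε-rule): {F, V}.
Not nullable: S — each has a terminal in every rule's right-hand side or depends on a non-nullable symbol.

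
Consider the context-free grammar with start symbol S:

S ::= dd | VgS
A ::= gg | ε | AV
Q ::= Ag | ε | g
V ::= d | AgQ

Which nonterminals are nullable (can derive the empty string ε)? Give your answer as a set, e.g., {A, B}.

Directly nullable (have an ε-rule): {A, Q}.
Not nullable: S, V — each has a terminal in every rule's right-hand side or depends on a non-nullable symbol.

{A, Q}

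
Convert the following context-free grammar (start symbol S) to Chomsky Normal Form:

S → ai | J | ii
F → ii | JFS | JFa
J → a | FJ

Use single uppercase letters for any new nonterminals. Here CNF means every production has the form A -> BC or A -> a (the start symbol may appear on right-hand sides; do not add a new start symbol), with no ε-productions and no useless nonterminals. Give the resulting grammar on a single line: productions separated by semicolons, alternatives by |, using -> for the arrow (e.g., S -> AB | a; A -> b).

No ε-productions.
After unit-elimination: S -> a | FJ | ai | ii; F -> ii | JFS | JFa; J -> a | FJ.
TERM: introduce A -> a, B -> i and substitute in every rule of length ≥2.
BIN: F -> JFA becomes F -> JC, C -> FA; F -> JFS becomes F -> JD, D -> FS.

S -> a | AB | BB | FJ; A -> a; B -> i; C -> FA; D -> FS; F -> BB | JC | JD; J -> a | FJ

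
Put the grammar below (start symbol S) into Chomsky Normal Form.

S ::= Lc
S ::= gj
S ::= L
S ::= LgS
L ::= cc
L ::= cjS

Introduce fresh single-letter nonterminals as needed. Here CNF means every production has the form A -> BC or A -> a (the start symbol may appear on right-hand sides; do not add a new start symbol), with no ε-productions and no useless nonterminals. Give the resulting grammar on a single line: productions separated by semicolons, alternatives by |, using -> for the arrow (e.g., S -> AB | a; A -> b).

S -> AA | AE | CB | LA | LF; A -> c; B -> j; C -> g; D -> BS; E -> BS; F -> CS; L -> AA | AD

No ε-productions.
After unit-elimination: S -> Lc | cc | gj | LgS | cjS; L -> cc | cjS.
TERM: introduce A -> c, C -> g, B -> j and substitute in every rule of length ≥2.
BIN: L -> ABS becomes L -> AD, D -> BS; S -> ABS becomes S -> AE, E -> BS; S -> LCS becomes S -> LF, F -> CS.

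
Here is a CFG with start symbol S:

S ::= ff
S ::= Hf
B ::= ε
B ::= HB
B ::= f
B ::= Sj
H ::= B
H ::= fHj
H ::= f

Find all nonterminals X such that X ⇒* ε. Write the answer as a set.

Directly nullable (have an ε-rule): {B}.
H is nullable via H -> B (every symbol on the right is already known nullable).
Not nullable: S — each has a terminal in every rule's right-hand side or depends on a non-nullable symbol.

{B, H}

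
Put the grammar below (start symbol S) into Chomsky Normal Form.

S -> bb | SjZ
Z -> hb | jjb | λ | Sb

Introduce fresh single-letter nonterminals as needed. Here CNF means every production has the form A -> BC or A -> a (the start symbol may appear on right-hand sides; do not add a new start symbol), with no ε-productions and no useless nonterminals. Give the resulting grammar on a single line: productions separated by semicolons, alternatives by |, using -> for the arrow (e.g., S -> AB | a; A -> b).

Nullable: {Z}; after ε-elimination: S -> Sj | bb | SjZ; Z -> Sb | hb | jjb.
No unit productions to eliminate.
TERM: introduce B -> b, C -> h, A -> j and substitute in every rule of length ≥2.
BIN: S -> SAZ becomes S -> SD, D -> AZ; Z -> AAB becomes Z -> AE, E -> AB.

S -> BB | SA | SD; A -> j; B -> b; C -> h; D -> AZ; E -> AB; Z -> AE | CB | SB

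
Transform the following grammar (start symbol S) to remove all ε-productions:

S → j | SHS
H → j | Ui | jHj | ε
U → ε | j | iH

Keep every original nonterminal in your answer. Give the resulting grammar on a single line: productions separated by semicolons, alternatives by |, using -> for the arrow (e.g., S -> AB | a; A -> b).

Nullable set: {H, U}.
S -> SHS: H nullable, giving SHS | SS.
Drop H -> ε.
H -> Ui: U nullable, giving Ui | i.
H -> jHj: H nullable, giving jHj | jj.
Drop U -> ε.
U -> iH: H nullable, giving i | iH.
Unchanged (no nullable symbols): S -> j; H -> j; U -> j.

S -> j | SS | SHS; H -> i | j | Ui | jj | jHj; U -> i | j | iH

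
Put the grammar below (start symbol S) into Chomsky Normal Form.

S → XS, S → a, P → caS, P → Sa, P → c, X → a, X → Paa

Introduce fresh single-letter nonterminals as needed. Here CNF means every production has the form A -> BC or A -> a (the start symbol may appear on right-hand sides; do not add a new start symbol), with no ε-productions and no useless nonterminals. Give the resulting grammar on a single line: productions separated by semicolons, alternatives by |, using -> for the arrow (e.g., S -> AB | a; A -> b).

S -> a | XS; A -> a; B -> c; C -> AS; D -> AA; P -> c | BC | SA; X -> a | PD

No ε-productions.
No unit productions to eliminate.
TERM: introduce A -> a, B -> c and substitute in every rule of length ≥2.
BIN: P -> BAS becomes P -> BC, C -> AS; X -> PAA becomes X -> PD, D -> AA.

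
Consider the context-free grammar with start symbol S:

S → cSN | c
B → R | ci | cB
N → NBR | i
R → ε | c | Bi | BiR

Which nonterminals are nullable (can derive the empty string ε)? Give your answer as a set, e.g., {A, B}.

{B, R}

Directly nullable (have an ε-rule): {R}.
B is nullable via B -> R (every symbol on the right is already known nullable).
Not nullable: N, S — each has a terminal in every rule's right-hand side or depends on a non-nullable symbol.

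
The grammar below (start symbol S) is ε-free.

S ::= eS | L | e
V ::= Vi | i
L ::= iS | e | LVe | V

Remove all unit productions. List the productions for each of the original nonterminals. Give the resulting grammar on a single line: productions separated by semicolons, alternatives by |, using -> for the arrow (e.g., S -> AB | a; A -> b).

S -> e | i | Vi | eS | iS | LVe; L -> e | i | Vi | iS | LVe; V -> i | Vi

Unit productions: L->V, S->L.
Unit pairs (A ⇒* B via units): (L,V), (S,L), (S,V).
S: inherits non-unit rules of {L, S, V} → LVe | Vi | e | eS | i | iS.
L: inherits non-unit rules of {L, V} → LVe | Vi | e | i | iS.
V: inherits non-unit rules of {V} → Vi | i.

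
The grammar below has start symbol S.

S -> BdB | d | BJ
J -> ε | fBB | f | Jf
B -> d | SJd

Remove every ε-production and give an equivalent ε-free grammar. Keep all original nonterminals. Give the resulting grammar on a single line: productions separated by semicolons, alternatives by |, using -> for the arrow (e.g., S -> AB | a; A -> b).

S -> B | d | BJ | BdB; B -> d | Sd | SJd; J -> f | Jf | fBB

Nullable set: {J}.
S -> BJ: J nullable, giving B | BJ.
B -> SJd: J nullable, giving SJd | Sd.
Drop J -> ε.
J -> Jf: J nullable, giving Jf | f.
Unchanged (no nullable symbols): S -> BdB; S -> d; B -> d; J -> f; J -> fBB.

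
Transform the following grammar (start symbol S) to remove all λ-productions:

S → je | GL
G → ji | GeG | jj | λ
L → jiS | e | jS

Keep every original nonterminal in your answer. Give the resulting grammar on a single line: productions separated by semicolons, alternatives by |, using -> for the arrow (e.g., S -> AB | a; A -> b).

Nullable set: {G}.
S -> GL: G nullable, giving GL | L.
Drop G -> λ.
G -> GeG: G, G nullable, giving Ge | GeG | e | eG.
Unchanged (no nullable symbols): S -> je; G -> ji; G -> jj; L -> e; L -> jS; L -> jiS.

S -> L | GL | je; G -> e | Ge | eG | ji | jj | GeG; L -> e | jS | jiS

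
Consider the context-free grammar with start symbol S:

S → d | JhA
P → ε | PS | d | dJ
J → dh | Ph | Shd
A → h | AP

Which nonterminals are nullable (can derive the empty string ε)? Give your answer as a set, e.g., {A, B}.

Directly nullable (have an ε-rule): {P}.
Not nullable: A, J, S — each has a terminal in every rule's right-hand side or depends on a non-nullable symbol.

{P}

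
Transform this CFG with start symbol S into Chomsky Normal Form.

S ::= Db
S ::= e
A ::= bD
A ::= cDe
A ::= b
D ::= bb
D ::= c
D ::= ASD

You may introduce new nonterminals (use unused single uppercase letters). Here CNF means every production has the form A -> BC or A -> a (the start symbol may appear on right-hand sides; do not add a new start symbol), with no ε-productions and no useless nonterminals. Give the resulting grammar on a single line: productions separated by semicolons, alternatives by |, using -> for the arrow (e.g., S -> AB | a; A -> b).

No ε-productions.
No unit productions to eliminate.
TERM: introduce B -> b, C -> c, E -> e and substitute in every rule of length ≥2.
BIN: A -> CDE becomes A -> CF, F -> DE; D -> ASD becomes D -> AG, G -> SD.

S -> e | DB; A -> b | BD | CF; B -> b; C -> c; D -> c | AG | BB; E -> e; F -> DE; G -> SD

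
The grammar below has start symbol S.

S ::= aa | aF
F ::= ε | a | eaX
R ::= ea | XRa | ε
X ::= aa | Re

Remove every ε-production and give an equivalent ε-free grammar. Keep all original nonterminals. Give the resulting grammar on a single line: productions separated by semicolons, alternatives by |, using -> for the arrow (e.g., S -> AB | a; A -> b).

S -> a | aF | aa; F -> a | eaX; R -> Xa | ea | XRa; X -> e | Re | aa

Nullable set: {F, R}.
S -> aF: F nullable, giving a | aF.
Drop F -> ε.
Drop R -> ε.
R -> XRa: R nullable, giving XRa | Xa.
X -> Re: R nullable, giving Re | e.
Unchanged (no nullable symbols): S -> aa; F -> a; F -> eaX; R -> ea; X -> aa.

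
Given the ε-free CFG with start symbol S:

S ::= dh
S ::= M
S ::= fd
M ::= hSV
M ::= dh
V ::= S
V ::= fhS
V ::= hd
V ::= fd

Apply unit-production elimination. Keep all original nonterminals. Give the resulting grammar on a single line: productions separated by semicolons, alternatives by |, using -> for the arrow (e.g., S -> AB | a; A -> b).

S -> dh | fd | hSV; M -> dh | hSV; V -> dh | fd | hd | fhS | hSV

Unit productions: S->M, V->S.
Unit pairs (A ⇒* B via units): (S,M), (V,M), (V,S).
S: inherits non-unit rules of {M, S} → dh | fd | hSV.
M: inherits non-unit rules of {M} → dh | hSV.
V: inherits non-unit rules of {M, S, V} → dh | fd | fhS | hSV | hd.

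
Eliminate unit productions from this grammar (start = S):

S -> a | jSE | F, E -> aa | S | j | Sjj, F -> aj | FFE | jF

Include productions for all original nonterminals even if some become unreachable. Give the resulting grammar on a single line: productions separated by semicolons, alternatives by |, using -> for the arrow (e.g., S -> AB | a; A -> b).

S -> a | aj | jF | FFE | jSE; E -> a | j | aa | aj | jF | FFE | Sjj | jSE; F -> aj | jF | FFE

Unit productions: E->S, S->F.
Unit pairs (A ⇒* B via units): (E,F), (E,S), (S,F).
S: inherits non-unit rules of {F, S} → FFE | a | aj | jF | jSE.
E: inherits non-unit rules of {E, F, S} → FFE | Sjj | a | aa | aj | j | jF | jSE.
F: inherits non-unit rules of {F} → FFE | aj | jF.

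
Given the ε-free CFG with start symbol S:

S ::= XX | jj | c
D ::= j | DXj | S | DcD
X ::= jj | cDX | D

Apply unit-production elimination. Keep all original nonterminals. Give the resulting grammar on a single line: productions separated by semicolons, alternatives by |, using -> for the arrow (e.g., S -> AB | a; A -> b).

Unit productions: D->S, X->D.
Unit pairs (A ⇒* B via units): (D,S), (X,D), (X,S).
S: inherits non-unit rules of {S} → XX | c | jj.
D: inherits non-unit rules of {D, S} → DXj | DcD | XX | c | j | jj.
X: inherits non-unit rules of {D, S, X} → DXj | DcD | XX | c | cDX | j | jj.

S -> c | XX | jj; D -> c | j | XX | jj | DXj | DcD; X -> c | j | XX | jj | DXj | DcD | cDX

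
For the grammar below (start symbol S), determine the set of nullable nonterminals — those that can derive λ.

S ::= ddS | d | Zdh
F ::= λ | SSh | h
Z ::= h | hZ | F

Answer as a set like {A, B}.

{F, Z}

Directly nullable (have an ε-rule): {F}.
Z is nullable via Z -> F (every symbol on the right is already known nullable).
Not nullable: S — each has a terminal in every rule's right-hand side or depends on a non-nullable symbol.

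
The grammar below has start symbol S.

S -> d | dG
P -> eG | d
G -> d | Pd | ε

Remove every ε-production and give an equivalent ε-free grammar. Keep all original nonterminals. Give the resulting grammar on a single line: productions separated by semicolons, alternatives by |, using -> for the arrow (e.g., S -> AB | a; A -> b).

Nullable set: {G}.
S -> dG: G nullable, giving d | dG.
Drop G -> ε.
P -> eG: G nullable, giving e | eG.
Unchanged (no nullable symbols): S -> d; G -> Pd; G -> d; P -> d.

S -> d | dG; G -> d | Pd; P -> d | e | eG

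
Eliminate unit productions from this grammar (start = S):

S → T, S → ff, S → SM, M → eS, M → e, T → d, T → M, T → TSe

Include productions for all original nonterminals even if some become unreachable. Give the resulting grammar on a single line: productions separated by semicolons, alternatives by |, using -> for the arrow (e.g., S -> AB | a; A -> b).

S -> d | e | SM | eS | ff | TSe; M -> e | eS; T -> d | e | eS | TSe

Unit productions: S->T, T->M.
Unit pairs (A ⇒* B via units): (S,M), (S,T), (T,M).
S: inherits non-unit rules of {M, S, T} → SM | TSe | d | e | eS | ff.
M: inherits non-unit rules of {M} → e | eS.
T: inherits non-unit rules of {M, T} → TSe | d | e | eS.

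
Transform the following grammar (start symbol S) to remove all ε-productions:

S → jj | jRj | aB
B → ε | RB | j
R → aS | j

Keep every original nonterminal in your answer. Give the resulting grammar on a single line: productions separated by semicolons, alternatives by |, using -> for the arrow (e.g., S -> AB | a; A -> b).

S -> a | aB | jj | jRj; B -> R | j | RB; R -> j | aS

Nullable set: {B}.
S -> aB: B nullable, giving a | aB.
Drop B -> ε.
B -> RB: B nullable, giving R | RB.
Unchanged (no nullable symbols): S -> jRj; S -> jj; B -> j; R -> aS; R -> j.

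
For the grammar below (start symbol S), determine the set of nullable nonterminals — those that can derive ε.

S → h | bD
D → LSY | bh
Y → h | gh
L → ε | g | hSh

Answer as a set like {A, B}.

Directly nullable (have an ε-rule): {L}.
Not nullable: D, S, Y — each has a terminal in every rule's right-hand side or depends on a non-nullable symbol.

{L}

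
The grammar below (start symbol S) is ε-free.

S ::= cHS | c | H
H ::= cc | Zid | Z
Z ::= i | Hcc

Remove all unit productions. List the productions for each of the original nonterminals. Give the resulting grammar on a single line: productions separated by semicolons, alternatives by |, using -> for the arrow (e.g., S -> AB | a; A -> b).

Unit productions: H->Z, S->H.
Unit pairs (A ⇒* B via units): (H,Z), (S,H), (S,Z).
S: inherits non-unit rules of {H, S, Z} → Hcc | Zid | c | cHS | cc | i.
H: inherits non-unit rules of {H, Z} → Hcc | Zid | cc | i.
Z: inherits non-unit rules of {Z} → Hcc | i.

S -> c | i | cc | Hcc | Zid | cHS; H -> i | cc | Hcc | Zid; Z -> i | Hcc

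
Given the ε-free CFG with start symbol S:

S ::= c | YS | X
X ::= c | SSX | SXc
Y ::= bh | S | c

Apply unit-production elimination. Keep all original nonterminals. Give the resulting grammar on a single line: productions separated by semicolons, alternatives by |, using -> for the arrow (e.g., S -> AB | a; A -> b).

S -> c | YS | SSX | SXc; X -> c | SSX | SXc; Y -> c | YS | bh | SSX | SXc

Unit productions: S->X, Y->S.
Unit pairs (A ⇒* B via units): (S,X), (Y,S), (Y,X).
S: inherits non-unit rules of {S, X} → SSX | SXc | YS | c.
X: inherits non-unit rules of {X} → SSX | SXc | c.
Y: inherits non-unit rules of {S, X, Y} → SSX | SXc | YS | bh | c.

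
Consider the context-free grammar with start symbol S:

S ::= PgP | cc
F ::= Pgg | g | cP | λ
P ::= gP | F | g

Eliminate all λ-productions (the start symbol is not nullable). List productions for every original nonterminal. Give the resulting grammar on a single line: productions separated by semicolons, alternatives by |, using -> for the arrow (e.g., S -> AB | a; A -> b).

S -> g | Pg | cc | gP | PgP; F -> c | g | cP | gg | Pgg; P -> F | g | gP

Nullable set: {F, P}.
S -> PgP: P, P nullable, giving Pg | PgP | g | gP.
Drop F -> λ.
F -> Pgg: P nullable, giving Pgg | gg.
F -> cP: P nullable, giving c | cP.
P -> F: F nullable, giving F.
P -> gP: P nullable, giving g | gP.
Unchanged (no nullable symbols): S -> cc; F -> g; P -> g.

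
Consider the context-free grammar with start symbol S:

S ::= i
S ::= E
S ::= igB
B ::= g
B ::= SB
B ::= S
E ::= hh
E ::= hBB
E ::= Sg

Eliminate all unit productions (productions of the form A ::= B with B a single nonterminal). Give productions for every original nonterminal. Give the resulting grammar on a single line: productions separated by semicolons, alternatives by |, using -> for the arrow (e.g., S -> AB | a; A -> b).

S -> i | Sg | hh | hBB | igB; B -> g | i | SB | Sg | hh | hBB | igB; E -> Sg | hh | hBB

Unit productions: B->S, S->E.
Unit pairs (A ⇒* B via units): (B,E), (B,S), (S,E).
S: inherits non-unit rules of {E, S} → Sg | hBB | hh | i | igB.
B: inherits non-unit rules of {B, E, S} → SB | Sg | g | hBB | hh | i | igB.
E: inherits non-unit rules of {E} → Sg | hBB | hh.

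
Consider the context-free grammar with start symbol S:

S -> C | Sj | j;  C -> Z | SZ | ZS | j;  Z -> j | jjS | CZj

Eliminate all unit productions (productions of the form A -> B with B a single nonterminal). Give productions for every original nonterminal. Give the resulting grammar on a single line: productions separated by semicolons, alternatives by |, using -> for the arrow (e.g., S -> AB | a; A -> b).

S -> j | SZ | Sj | ZS | CZj | jjS; C -> j | SZ | ZS | CZj | jjS; Z -> j | CZj | jjS

Unit productions: C->Z, S->C.
Unit pairs (A ⇒* B via units): (C,Z), (S,C), (S,Z).
S: inherits non-unit rules of {C, S, Z} → CZj | SZ | Sj | ZS | j | jjS.
C: inherits non-unit rules of {C, Z} → CZj | SZ | ZS | j | jjS.
Z: inherits non-unit rules of {Z} → CZj | j | jjS.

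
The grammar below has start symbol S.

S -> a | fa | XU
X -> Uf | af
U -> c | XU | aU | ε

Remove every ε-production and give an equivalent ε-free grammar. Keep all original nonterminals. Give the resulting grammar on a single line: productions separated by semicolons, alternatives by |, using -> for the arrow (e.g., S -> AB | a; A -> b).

S -> X | a | XU | fa; U -> X | a | c | XU | aU; X -> f | Uf | af

Nullable set: {U}.
S -> XU: U nullable, giving X | XU.
Drop U -> ε.
U -> XU: U nullable, giving X | XU.
U -> aU: U nullable, giving a | aU.
X -> Uf: U nullable, giving Uf | f.
Unchanged (no nullable symbols): S -> a; S -> fa; U -> c; X -> af.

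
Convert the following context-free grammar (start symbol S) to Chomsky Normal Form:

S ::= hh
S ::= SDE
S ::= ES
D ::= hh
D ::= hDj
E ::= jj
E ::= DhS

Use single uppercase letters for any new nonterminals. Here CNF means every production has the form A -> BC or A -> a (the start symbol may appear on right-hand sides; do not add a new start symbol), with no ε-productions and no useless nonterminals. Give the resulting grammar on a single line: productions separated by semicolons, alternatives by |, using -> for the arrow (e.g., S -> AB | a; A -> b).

S -> AA | ES | SG; A -> h; B -> j; C -> DB; D -> AA | AC; E -> BB | DF; F -> AS; G -> DE

No ε-productions.
No unit productions to eliminate.
TERM: introduce A -> h, B -> j and substitute in every rule of length ≥2.
BIN: D -> ADB becomes D -> AC, C -> DB; E -> DAS becomes E -> DF, F -> AS; S -> SDE becomes S -> SG, G -> DE.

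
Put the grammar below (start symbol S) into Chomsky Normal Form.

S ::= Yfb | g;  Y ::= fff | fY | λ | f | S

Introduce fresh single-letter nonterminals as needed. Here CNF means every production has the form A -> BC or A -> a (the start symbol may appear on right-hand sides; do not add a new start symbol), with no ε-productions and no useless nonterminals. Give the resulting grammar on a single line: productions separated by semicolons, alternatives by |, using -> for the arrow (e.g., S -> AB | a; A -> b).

S -> g | AB | YC; A -> f; B -> b; C -> AB; D -> AA; E -> AB; Y -> f | g | AB | AD | AY | YE

Nullable: {Y}; after ε-elimination: S -> g | fb | Yfb; Y -> S | f | fY | fff.
After unit-elimination: S -> g | fb | Yfb; Y -> f | g | fY | fb | Yfb | fff.
TERM: introduce B -> b, A -> f and substitute in every rule of length ≥2.
BIN: S -> YAB becomes S -> YC, C -> AB; Y -> AAA becomes Y -> AD, D -> AA; Y -> YAB becomes Y -> YE, E -> AB.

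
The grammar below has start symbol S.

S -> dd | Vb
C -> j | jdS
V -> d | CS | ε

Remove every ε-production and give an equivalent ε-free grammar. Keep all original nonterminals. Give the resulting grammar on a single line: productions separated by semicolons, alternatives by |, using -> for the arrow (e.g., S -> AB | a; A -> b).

S -> b | Vb | dd; C -> j | jdS; V -> d | CS

Nullable set: {V}.
S -> Vb: V nullable, giving Vb | b.
Drop V -> ε.
Unchanged (no nullable symbols): S -> dd; C -> j; C -> jdS; V -> CS; V -> d.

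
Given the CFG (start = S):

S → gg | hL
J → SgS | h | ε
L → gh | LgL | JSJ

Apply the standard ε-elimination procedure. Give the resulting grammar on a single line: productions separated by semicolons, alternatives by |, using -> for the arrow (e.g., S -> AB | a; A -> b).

S -> gg | hL; J -> h | SgS; L -> S | JS | SJ | gh | JSJ | LgL

Nullable set: {J}.
Drop J -> ε.
L -> JSJ: J, J nullable, giving JS | JSJ | S | SJ.
Unchanged (no nullable symbols): S -> gg; S -> hL; J -> SgS; J -> h; L -> LgL; L -> gh.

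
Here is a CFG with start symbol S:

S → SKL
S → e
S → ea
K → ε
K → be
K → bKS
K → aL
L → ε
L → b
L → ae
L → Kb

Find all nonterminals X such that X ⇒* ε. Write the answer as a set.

Directly nullable (have an ε-rule): {K, L}.
Not nullable: S — each has a terminal in every rule's right-hand side or depends on a non-nullable symbol.

{K, L}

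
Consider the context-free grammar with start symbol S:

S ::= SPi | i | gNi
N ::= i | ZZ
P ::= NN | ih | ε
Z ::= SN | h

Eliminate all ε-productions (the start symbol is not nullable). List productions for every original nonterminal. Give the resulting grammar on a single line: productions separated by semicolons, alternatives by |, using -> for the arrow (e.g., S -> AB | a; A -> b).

Nullable set: {P}.
S -> SPi: P nullable, giving SPi | Si.
Drop P -> ε.
Unchanged (no nullable symbols): S -> gNi; S -> i; N -> ZZ; N -> i; P -> NN; P -> ih; Z -> SN; Z -> h.

S -> i | Si | SPi | gNi; N -> i | ZZ; P -> NN | ih; Z -> h | SN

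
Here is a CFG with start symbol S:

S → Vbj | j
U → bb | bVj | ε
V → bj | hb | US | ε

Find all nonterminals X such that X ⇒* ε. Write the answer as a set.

Directly nullable (have an ε-rule): {U, V}.
Not nullable: S — each has a terminal in every rule's right-hand side or depends on a non-nullable symbol.

{U, V}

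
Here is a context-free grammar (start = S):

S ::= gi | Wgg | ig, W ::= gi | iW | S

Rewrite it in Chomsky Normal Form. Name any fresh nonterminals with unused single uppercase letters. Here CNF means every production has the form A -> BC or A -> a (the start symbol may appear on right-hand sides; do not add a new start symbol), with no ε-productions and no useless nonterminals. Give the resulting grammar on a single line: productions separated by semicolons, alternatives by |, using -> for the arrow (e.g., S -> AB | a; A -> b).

S -> AB | BA | WC; A -> g; B -> i; C -> AA; D -> AA; W -> AB | BA | BW | WD

No ε-productions.
After unit-elimination: S -> gi | ig | Wgg; W -> gi | iW | ig | Wgg.
TERM: introduce A -> g, B -> i and substitute in every rule of length ≥2.
BIN: S -> WAA becomes S -> WC, C -> AA; W -> WAA becomes W -> WD, D -> AA.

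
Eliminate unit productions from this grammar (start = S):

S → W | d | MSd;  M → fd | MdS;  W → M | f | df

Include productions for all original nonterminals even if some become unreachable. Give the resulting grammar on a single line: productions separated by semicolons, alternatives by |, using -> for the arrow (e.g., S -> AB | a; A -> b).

Unit productions: S->W, W->M.
Unit pairs (A ⇒* B via units): (S,M), (S,W), (W,M).
S: inherits non-unit rules of {M, S, W} → MSd | MdS | d | df | f | fd.
M: inherits non-unit rules of {M} → MdS | fd.
W: inherits non-unit rules of {M, W} → MdS | df | f | fd.

S -> d | f | df | fd | MSd | MdS; M -> fd | MdS; W -> f | df | fd | MdS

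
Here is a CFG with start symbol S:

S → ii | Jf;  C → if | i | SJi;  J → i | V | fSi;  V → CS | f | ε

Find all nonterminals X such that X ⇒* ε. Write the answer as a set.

{J, V}

Directly nullable (have an ε-rule): {V}.
J is nullable via J -> V (every symbol on the right is already known nullable).
Not nullable: C, S — each has a terminal in every rule's right-hand side or depends on a non-nullable symbol.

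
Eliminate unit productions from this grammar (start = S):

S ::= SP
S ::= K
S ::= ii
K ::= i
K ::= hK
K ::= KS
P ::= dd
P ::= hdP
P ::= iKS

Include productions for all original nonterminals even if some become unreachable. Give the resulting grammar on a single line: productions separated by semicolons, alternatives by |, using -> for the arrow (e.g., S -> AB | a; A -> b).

S -> i | KS | SP | hK | ii; K -> i | KS | hK; P -> dd | hdP | iKS

Unit productions: S->K.
Unit pairs (A ⇒* B via units): (S,K).
S: inherits non-unit rules of {K, S} → KS | SP | hK | i | ii.
K: inherits non-unit rules of {K} → KS | hK | i.
P: inherits non-unit rules of {P} → dd | hdP | iKS.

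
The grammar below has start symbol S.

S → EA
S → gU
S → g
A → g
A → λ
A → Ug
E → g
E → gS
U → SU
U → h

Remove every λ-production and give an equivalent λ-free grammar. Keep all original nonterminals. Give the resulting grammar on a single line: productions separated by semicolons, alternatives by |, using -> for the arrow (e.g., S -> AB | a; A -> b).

Nullable set: {A}.
S -> EA: A nullable, giving E | EA.
Drop A -> λ.
Unchanged (no nullable symbols): S -> g; S -> gU; A -> Ug; A -> g; E -> g; E -> gS; U -> SU; U -> h.

S -> E | g | EA | gU; A -> g | Ug; E -> g | gS; U -> h | SU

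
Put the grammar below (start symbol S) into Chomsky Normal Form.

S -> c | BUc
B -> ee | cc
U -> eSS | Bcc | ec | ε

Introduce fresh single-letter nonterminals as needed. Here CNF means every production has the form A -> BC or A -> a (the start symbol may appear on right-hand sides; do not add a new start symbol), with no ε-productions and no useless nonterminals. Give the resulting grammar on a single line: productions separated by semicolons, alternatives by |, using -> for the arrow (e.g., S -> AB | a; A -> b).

S -> c | BA | BD; A -> c; B -> AA | CC; C -> e; D -> UA; E -> AA; F -> SS; U -> BE | CA | CF

Nullable: {U}; after ε-elimination: S -> c | Bc | BUc; B -> cc | ee; U -> ec | Bcc | eSS.
No unit productions to eliminate.
TERM: introduce A -> c, C -> e and substitute in every rule of length ≥2.
BIN: S -> BUA becomes S -> BD, D -> UA; U -> BAA becomes U -> BE, E -> AA; U -> CSS becomes U -> CF, F -> SS.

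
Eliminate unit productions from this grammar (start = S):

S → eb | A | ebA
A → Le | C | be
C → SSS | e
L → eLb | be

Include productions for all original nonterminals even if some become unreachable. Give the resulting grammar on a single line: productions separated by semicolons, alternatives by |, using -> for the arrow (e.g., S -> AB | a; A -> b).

S -> e | Le | be | eb | SSS | ebA; A -> e | Le | be | SSS; C -> e | SSS; L -> be | eLb

Unit productions: A->C, S->A.
Unit pairs (A ⇒* B via units): (A,C), (S,A), (S,C).
S: inherits non-unit rules of {A, C, S} → Le | SSS | be | e | eb | ebA.
A: inherits non-unit rules of {A, C} → Le | SSS | be | e.
C: inherits non-unit rules of {C} → SSS | e.
L: inherits non-unit rules of {L} → be | eLb.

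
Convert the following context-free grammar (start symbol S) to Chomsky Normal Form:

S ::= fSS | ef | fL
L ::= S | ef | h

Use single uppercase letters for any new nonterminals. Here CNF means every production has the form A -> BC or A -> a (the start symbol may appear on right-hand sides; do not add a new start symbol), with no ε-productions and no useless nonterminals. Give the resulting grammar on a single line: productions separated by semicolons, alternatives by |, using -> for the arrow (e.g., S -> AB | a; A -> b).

S -> AB | BD | BL; A -> e; B -> f; C -> SS; D -> SS; L -> h | AB | BC | BL

No ε-productions.
After unit-elimination: S -> ef | fL | fSS; L -> h | ef | fL | fSS.
TERM: introduce A -> e, B -> f and substitute in every rule of length ≥2.
BIN: L -> BSS becomes L -> BC, C -> SS; S -> BSS becomes S -> BD, D -> SS.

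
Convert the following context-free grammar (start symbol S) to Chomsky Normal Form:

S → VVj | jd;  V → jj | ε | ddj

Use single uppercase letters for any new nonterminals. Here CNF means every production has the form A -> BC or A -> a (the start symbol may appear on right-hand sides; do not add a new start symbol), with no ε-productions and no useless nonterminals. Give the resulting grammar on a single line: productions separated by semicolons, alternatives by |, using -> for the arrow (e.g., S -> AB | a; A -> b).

S -> j | AB | VA | VC; A -> j; B -> d; C -> VA; D -> BA; V -> AA | BD

Nullable: {V}; after ε-elimination: S -> j | Vj | jd | VVj; V -> jj | ddj.
No unit productions to eliminate.
TERM: introduce B -> d, A -> j and substitute in every rule of length ≥2.
BIN: S -> VVA becomes S -> VC, C -> VA; V -> BBA becomes V -> BD, D -> BA.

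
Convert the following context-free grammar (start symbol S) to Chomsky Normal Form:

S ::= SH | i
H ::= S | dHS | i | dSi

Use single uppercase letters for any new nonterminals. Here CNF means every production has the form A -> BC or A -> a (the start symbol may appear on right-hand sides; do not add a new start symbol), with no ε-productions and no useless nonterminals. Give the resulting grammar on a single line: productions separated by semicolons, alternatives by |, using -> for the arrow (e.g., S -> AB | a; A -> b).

S -> i | SH; A -> d; B -> i; C -> HS; D -> SB; H -> i | AC | AD | SH

No ε-productions.
After unit-elimination: S -> i | SH; H -> i | SH | dHS | dSi.
TERM: introduce A -> d, B -> i and substitute in every rule of length ≥2.
BIN: H -> AHS becomes H -> AC, C -> HS; H -> ASB becomes H -> AD, D -> SB.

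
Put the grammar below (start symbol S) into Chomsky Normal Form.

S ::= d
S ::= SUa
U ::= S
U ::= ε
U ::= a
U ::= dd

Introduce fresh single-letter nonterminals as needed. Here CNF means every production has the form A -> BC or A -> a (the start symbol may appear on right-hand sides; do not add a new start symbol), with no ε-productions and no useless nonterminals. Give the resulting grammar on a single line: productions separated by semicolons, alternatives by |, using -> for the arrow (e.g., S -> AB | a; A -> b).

S -> d | SA | SC; A -> a; B -> d; C -> UA; D -> UA; U -> a | d | BB | SA | SD

Nullable: {U}; after ε-elimination: S -> d | Sa | SUa; U -> S | a | dd.
After unit-elimination: S -> d | Sa | SUa; U -> a | d | Sa | dd | SUa.
TERM: introduce A -> a, B -> d and substitute in every rule of length ≥2.
BIN: S -> SUA becomes S -> SC, C -> UA; U -> SUA becomes U -> SD, D -> UA.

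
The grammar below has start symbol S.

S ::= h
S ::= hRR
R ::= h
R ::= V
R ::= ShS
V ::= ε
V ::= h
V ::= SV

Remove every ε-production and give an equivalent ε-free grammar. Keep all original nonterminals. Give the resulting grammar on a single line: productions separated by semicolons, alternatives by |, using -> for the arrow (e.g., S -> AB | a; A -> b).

Nullable set: {R, V}.
S -> hRR: R, R nullable, giving h | hR | hRR.
R -> V: V nullable, giving V.
Drop V -> ε.
V -> SV: V nullable, giving S | SV.
Unchanged (no nullable symbols): S -> h; R -> ShS; R -> h; V -> h.

S -> h | hR | hRR; R -> V | h | ShS; V -> S | h | SV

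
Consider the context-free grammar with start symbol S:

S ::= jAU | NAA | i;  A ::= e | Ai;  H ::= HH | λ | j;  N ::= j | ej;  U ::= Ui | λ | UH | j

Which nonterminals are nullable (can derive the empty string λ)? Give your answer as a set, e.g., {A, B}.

Directly nullable (have an ε-rule): {H, U}.
Not nullable: A, N, S — each has a terminal in every rule's right-hand side or depends on a non-nullable symbol.

{H, U}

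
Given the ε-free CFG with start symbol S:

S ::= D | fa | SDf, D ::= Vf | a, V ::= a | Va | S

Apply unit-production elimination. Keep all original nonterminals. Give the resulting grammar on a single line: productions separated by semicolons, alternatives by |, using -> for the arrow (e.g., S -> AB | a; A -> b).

Unit productions: S->D, V->S.
Unit pairs (A ⇒* B via units): (S,D), (V,D), (V,S).
S: inherits non-unit rules of {D, S} → SDf | Vf | a | fa.
D: inherits non-unit rules of {D} → Vf | a.
V: inherits non-unit rules of {D, S, V} → SDf | Va | Vf | a | fa.

S -> a | Vf | fa | SDf; D -> a | Vf; V -> a | Va | Vf | fa | SDf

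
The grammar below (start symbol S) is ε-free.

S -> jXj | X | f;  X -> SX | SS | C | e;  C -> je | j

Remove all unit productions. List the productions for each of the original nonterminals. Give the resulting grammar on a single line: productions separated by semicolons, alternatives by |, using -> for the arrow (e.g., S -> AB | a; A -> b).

Unit productions: S->X, X->C.
Unit pairs (A ⇒* B via units): (S,C), (S,X), (X,C).
S: inherits non-unit rules of {C, S, X} → SS | SX | e | f | j | jXj | je.
C: inherits non-unit rules of {C} → j | je.
X: inherits non-unit rules of {C, X} → SS | SX | e | j | je.

S -> e | f | j | SS | SX | je | jXj; C -> j | je; X -> e | j | SS | SX | je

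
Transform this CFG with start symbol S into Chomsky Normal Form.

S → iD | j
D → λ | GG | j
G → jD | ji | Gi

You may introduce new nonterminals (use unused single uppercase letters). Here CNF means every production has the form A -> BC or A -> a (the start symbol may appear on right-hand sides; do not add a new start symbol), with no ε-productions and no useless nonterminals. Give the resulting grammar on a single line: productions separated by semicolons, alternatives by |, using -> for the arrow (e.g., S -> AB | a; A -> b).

Nullable: {D}; after ε-elimination: S -> i | j | iD; D -> j | GG; G -> j | Gi | jD | ji.
No unit productions to eliminate.
TERM: introduce A -> i, B -> j and substitute in every rule of length ≥2.

S -> i | j | AD; A -> i; B -> j; D -> j | GG; G -> j | BA | BD | GA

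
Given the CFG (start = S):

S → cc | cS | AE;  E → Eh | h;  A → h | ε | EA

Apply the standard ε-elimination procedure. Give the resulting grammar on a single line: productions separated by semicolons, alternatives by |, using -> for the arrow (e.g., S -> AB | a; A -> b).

Nullable set: {A}.
S -> AE: A nullable, giving AE | E.
Drop A -> ε.
A -> EA: A nullable, giving E | EA.
Unchanged (no nullable symbols): S -> cS; S -> cc; A -> h; E -> Eh; E -> h.

S -> E | AE | cS | cc; A -> E | h | EA; E -> h | Eh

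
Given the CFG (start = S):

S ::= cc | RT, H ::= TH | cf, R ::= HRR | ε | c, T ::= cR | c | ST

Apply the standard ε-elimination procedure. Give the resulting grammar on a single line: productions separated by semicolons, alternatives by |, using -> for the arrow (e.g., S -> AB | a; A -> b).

Nullable set: {R}.
S -> RT: R nullable, giving RT | T.
Drop R -> ε.
R -> HRR: R, R nullable, giving H | HR | HRR.
T -> cR: R nullable, giving c | cR.
Unchanged (no nullable symbols): S -> cc; H -> TH; H -> cf; R -> c; T -> ST; T -> c.

S -> T | RT | cc; H -> TH | cf; R -> H | c | HR | HRR; T -> c | ST | cR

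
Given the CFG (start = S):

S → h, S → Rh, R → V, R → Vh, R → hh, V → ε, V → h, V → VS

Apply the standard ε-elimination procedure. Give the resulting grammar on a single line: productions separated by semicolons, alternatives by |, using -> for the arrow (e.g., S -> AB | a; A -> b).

S -> h | Rh; R -> V | h | Vh | hh; V -> S | h | VS

Nullable set: {R, V}.
S -> Rh: R nullable, giving Rh | h.
R -> V: V nullable, giving V.
R -> Vh: V nullable, giving Vh | h.
Drop V -> ε.
V -> VS: V nullable, giving S | VS.
Unchanged (no nullable symbols): S -> h; R -> hh; V -> h.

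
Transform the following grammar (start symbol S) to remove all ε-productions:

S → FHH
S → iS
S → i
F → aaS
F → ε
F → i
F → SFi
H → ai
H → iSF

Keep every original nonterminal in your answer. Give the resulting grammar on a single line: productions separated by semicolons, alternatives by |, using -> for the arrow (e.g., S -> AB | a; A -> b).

Nullable set: {F}.
S -> FHH: F nullable, giving FHH | HH.
Drop F -> ε.
F -> SFi: F nullable, giving SFi | Si.
H -> iSF: F nullable, giving iS | iSF.
Unchanged (no nullable symbols): S -> i; S -> iS; F -> aaS; F -> i; H -> ai.

S -> i | HH | iS | FHH; F -> i | Si | SFi | aaS; H -> ai | iS | iSF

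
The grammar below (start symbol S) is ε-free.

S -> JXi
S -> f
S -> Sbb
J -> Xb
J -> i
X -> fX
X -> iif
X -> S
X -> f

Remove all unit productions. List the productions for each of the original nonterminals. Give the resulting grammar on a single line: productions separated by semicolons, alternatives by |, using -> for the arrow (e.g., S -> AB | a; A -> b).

S -> f | JXi | Sbb; J -> i | Xb; X -> f | fX | JXi | Sbb | iif

Unit productions: X->S.
Unit pairs (A ⇒* B via units): (X,S).
S: inherits non-unit rules of {S} → JXi | Sbb | f.
J: inherits non-unit rules of {J} → Xb | i.
X: inherits non-unit rules of {S, X} → JXi | Sbb | f | fX | iif.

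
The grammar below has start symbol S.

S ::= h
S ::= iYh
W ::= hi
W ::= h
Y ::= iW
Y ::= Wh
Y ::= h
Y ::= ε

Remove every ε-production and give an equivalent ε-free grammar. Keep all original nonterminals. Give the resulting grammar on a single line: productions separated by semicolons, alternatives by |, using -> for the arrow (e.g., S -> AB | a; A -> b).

Nullable set: {Y}.
S -> iYh: Y nullable, giving iYh | ih.
Drop Y -> ε.
Unchanged (no nullable symbols): S -> h; W -> h; W -> hi; Y -> Wh; Y -> h; Y -> iW.

S -> h | ih | iYh; W -> h | hi; Y -> h | Wh | iW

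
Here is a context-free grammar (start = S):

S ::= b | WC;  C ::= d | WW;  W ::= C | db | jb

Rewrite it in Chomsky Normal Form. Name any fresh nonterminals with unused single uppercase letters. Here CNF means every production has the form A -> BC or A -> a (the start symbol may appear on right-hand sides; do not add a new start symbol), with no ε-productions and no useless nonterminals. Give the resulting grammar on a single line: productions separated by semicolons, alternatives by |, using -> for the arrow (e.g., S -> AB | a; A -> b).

S -> b | WC; A -> d; B -> b; C -> d | WW; D -> j; W -> d | AB | DB | WW

No ε-productions.
After unit-elimination: S -> b | WC; C -> d | WW; W -> d | WW | db | jb.
TERM: introduce B -> b, A -> d, D -> j and substitute in every rule of length ≥2.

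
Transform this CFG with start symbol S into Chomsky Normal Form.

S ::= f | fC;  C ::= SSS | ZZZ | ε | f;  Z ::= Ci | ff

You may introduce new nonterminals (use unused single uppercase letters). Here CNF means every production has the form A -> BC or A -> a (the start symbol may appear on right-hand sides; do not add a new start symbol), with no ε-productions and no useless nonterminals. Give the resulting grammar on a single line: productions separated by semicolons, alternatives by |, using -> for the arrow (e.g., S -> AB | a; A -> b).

Nullable: {C}; after ε-elimination: S -> f | fC; C -> f | SSS | ZZZ; Z -> i | Ci | ff.
No unit productions to eliminate.
TERM: introduce A -> f, B -> i and substitute in every rule of length ≥2.
BIN: C -> SSS becomes C -> SD, D -> SS; C -> ZZZ becomes C -> ZE, E -> ZZ.

S -> f | AC; A -> f; B -> i; C -> f | SD | ZE; D -> SS; E -> ZZ; Z -> i | AA | CB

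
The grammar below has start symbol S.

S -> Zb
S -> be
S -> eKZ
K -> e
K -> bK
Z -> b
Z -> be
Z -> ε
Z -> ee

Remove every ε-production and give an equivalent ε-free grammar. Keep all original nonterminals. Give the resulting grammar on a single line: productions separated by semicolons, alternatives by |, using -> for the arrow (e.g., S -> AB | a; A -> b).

S -> b | Zb | be | eK | eKZ; K -> e | bK; Z -> b | be | ee

Nullable set: {Z}.
S -> Zb: Z nullable, giving Zb | b.
S -> eKZ: Z nullable, giving eK | eKZ.
Drop Z -> ε.
Unchanged (no nullable symbols): S -> be; K -> bK; K -> e; Z -> b; Z -> be; Z -> ee.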